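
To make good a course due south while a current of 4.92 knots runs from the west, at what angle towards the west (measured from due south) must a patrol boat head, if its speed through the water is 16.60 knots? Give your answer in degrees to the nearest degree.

17°

The current pushes perpendicular to the desired track; the heading must have a component into the current equal to 4.92 knots: 16.60 sin θ = 4.92.
sin θ = 0.2964, so θ = 17.241°.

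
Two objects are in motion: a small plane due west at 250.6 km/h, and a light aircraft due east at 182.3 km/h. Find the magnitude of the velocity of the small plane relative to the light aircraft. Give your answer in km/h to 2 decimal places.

Taking east as x and north as y: small plane velocity = (-250.600, 0.000) km/h; light aircraft velocity = (182.300, 0.000) km/h.
Velocity of small plane relative to light aircraft = (-250.600, 0.000) − (182.300, 0.000) = (-432.900, 0.000) km/h.
Magnitude = |(-432.900, 0.000)| = 432.900 km/h.

432.90 km/h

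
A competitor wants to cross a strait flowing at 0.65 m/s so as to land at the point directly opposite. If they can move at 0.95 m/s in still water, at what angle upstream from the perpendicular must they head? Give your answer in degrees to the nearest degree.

43°

To cancel the current, the upstream component of the competitor's velocity must equal the flow: 0.95 sin θ = 0.65.
sin θ = 0.65 / 0.95 = 0.6842.
θ = arcsin(0.6842) = 43.174°.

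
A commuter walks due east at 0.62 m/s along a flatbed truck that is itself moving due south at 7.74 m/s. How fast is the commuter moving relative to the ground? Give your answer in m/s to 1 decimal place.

7.8 m/s

Taking east as x and north as y: flatbed truck velocity = (0.000, -7.740) m/s; commuter velocity relative to flatbed truck = (0.620, 0.000) m/s.
Velocity relative to ground = (0.000, -7.740) + (0.620, 0.000) = (0.620, -7.740) m/s.
Speed = |(0.620, -7.740)| = 7.765 m/s.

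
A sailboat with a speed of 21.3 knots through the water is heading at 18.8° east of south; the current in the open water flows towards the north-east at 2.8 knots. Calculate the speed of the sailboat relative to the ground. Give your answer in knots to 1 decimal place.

Taking east as x and north as y: velocity relative to the water = (6.864, -20.164) knots; the water relative to ground = (1.980, 1.980) knots.
Velocity relative to ground = (6.864, -20.164) + (1.980, 1.980) = (8.844, -18.184) knots.
Speed = |(8.844, -18.184)| = 20.220 knots.

20.2 knots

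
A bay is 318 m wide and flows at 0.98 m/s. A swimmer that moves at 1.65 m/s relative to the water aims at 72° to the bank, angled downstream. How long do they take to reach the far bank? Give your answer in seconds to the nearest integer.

The component of the swimmer's velocity perpendicular to the bank is 1.65 × sin 72° = 1.569 m/s.
The flow acts along the bank and has no component across it.
Time = 318 / 1.569 = 202.645 s.

203 s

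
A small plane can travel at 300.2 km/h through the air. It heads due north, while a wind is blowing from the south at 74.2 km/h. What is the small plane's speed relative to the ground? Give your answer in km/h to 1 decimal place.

374.4 km/h

Taking east as x and north as y: velocity relative to the air = (0.000, 300.200) km/h; the air relative to ground = (0.000, 74.200) km/h.
Velocity relative to ground = (0.000, 300.200) + (0.000, 74.200) = (0.000, 374.400) km/h.
Speed = |(0.000, 374.400)| = 374.400 km/h.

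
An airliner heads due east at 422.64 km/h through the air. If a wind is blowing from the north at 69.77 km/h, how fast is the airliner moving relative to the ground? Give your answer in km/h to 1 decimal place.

Taking east as x and north as y: velocity relative to the air = (422.640, 0.000) km/h; the air relative to ground = (0.000, -69.770) km/h.
Velocity relative to ground = (422.640, 0.000) + (0.000, -69.770) = (422.640, -69.770) km/h.
Speed = |(422.640, -69.770)| = 428.360 km/h.

428.4 km/h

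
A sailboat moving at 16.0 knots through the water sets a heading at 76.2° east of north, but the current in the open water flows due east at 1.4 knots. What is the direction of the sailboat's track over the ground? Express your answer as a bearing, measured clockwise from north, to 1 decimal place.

077.3°

Taking east as x and north as y: velocity relative to the water = (15.538, 3.817) knots; the water relative to ground = (1.400, 0.000) knots.
Velocity relative to ground = (15.538, 3.817) + (1.400, 0.000) = (16.938, 3.817) knots.
Bearing = atan2(16.94, 3.82) = 77.30° clockwise from north.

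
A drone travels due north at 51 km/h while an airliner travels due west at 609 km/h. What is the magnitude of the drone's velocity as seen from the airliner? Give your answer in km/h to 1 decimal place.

611.1 km/h

Taking east as x and north as y: drone velocity = (0.000, 51.000) km/h; airliner velocity = (-609.000, 0.000) km/h.
Velocity of drone relative to airliner = (0.000, 51.000) − (-609.000, 0.000) = (609.000, 51.000) km/h.
Magnitude = |(609.000, 51.000)| = 611.132 km/h.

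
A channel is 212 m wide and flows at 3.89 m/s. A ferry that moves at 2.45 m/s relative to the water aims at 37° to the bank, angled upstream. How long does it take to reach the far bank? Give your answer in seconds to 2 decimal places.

The component of the ferry's velocity perpendicular to the bank is 2.45 × sin 37° = 1.474 m/s.
Only the cross-stream component determines the crossing time; the current contributes nothing perpendicular to the bank.
Time = 212 / 1.474 = 143.783 s.

143.78 s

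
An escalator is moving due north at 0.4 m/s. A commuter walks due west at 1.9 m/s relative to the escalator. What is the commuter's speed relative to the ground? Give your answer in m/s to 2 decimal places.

1.94 m/s

Taking east as x and north as y: escalator velocity = (0.000, 0.400) m/s; commuter velocity relative to escalator = (-1.900, 0.000) m/s.
Velocity relative to ground = (0.000, 0.400) + (-1.900, 0.000) = (-1.900, 0.400) m/s.
Speed = |(-1.900, 0.400)| = 1.942 m/s.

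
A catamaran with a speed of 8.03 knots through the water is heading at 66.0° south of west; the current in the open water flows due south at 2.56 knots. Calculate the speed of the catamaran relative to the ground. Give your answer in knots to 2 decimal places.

Taking east as x and north as y: velocity relative to the water = (-3.266, -7.336) knots; the water relative to ground = (0.000, -2.560) knots.
Velocity relative to ground = (-3.266, -7.336) + (0.000, -2.560) = (-3.266, -9.896) knots.
Speed = |(-3.266, -9.896)| = 10.421 knots.

10.42 knots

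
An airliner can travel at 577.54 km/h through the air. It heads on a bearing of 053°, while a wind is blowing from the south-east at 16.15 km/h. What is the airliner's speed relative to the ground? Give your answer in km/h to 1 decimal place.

575.5 km/h

Taking east as x and north as y: velocity relative to the air = (461.244, 347.572) km/h; the air relative to ground = (-11.420, 11.420) km/h.
Velocity relative to ground = (461.244, 347.572) + (-11.420, 11.420) = (449.824, 358.992) km/h.
Speed = |(449.824, 358.992)| = 575.515 km/h.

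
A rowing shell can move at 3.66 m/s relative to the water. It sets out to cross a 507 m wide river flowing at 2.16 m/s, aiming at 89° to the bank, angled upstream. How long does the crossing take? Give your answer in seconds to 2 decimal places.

The component of the rowing shell's velocity perpendicular to the bank is 3.66 × sin 89° = 3.659 m/s.
Only the cross-stream component determines the crossing time; the current contributes nothing perpendicular to the bank.
Time = 507 / 3.659 = 138.546 s.

138.55 s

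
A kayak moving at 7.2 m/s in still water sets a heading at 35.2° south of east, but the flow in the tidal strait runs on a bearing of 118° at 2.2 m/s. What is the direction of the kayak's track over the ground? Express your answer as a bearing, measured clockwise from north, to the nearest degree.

124°

Taking east as x and north as y: velocity relative to the water = (5.883, -4.150) m/s; the water relative to ground = (1.942, -1.033) m/s.
Velocity relative to ground = (5.883, -4.150) + (1.942, -1.033) = (7.826, -5.183) m/s.
Bearing = atan2(7.83, -5.18) = 123.52° clockwise from north.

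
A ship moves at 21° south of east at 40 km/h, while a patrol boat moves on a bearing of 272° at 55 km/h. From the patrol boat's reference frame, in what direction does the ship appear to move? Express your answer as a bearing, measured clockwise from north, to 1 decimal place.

100.0°

Taking east as x and north as y: ship velocity = (37.343, -14.335) km/h; patrol boat velocity = (-54.966, 1.919) km/h.
Velocity of ship relative to patrol boat = (37.343, -14.335) − (-54.966, 1.919) = (92.310, -16.254) km/h.
Bearing = atan2(92.31, -16.25) = 99.99° clockwise from north.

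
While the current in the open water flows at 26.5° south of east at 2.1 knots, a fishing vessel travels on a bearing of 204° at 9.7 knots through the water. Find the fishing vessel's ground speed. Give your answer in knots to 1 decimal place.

Taking east as x and north as y: velocity relative to the water = (-3.945, -8.861) knots; the water relative to ground = (1.879, -0.937) knots.
Velocity relative to ground = (-3.945, -8.861) + (1.879, -0.937) = (-2.066, -9.798) knots.
Speed = |(-2.066, -9.798)| = 10.014 knots.

10.0 knots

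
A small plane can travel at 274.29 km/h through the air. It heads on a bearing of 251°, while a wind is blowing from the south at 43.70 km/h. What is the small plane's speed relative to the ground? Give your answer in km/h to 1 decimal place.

Taking east as x and north as y: velocity relative to the air = (-259.346, -89.300) km/h; the air relative to ground = (0.000, 43.700) km/h.
Velocity relative to ground = (-259.346, -89.300) + (0.000, 43.700) = (-259.346, -45.600) km/h.
Speed = |(-259.346, -45.600)| = 263.325 km/h.

263.3 km/h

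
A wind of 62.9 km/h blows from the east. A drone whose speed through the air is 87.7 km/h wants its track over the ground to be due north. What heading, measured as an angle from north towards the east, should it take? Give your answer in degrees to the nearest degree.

46°

The wind pushes perpendicular to the desired track; the heading must have a component into the wind equal to 62.9 km/h: 87.7 sin θ = 62.9.
sin θ = 0.7172, so θ = 45.825°.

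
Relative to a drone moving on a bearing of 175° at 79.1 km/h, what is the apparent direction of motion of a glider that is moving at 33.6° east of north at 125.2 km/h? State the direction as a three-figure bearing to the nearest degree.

019°

Taking east as x and north as y: glider velocity = (69.285, 104.282) km/h; drone velocity = (6.894, -78.799) km/h.
Velocity of glider relative to drone = (69.285, 104.282) − (6.894, -78.799) = (62.391, 183.081) km/h.
Bearing = atan2(62.39, 183.08) = 18.82° clockwise from north.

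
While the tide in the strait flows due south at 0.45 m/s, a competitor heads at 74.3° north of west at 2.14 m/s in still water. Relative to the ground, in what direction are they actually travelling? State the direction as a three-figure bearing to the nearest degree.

Taking east as x and north as y: velocity relative to the water = (-0.579, 2.060) m/s; the water relative to ground = (0.000, -0.450) m/s.
Velocity relative to ground = (-0.579, 2.060) + (0.000, -0.450) = (-0.579, 1.610) m/s.
Bearing = atan2(-0.58, 1.61) = 340.22° clockwise from north.

340°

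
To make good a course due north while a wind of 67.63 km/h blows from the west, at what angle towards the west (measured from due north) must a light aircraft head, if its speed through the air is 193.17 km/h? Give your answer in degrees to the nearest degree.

The wind pushes perpendicular to the desired track; the heading must have a component into the wind equal to 67.63 km/h: 193.17 sin θ = 67.63.
sin θ = 0.3501, so θ = 20.494°.

20°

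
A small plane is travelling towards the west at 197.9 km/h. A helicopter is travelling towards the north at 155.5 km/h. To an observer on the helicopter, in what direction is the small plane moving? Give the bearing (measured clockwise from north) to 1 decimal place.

Taking east as x and north as y: small plane velocity = (-197.900, 0.000) km/h; helicopter velocity = (0.000, 155.500) km/h.
Velocity of small plane relative to helicopter = (-197.900, 0.000) − (0.000, 155.500) = (-197.900, -155.500) km/h.
Bearing = atan2(-197.90, -155.50) = 231.84° clockwise from north.

231.8°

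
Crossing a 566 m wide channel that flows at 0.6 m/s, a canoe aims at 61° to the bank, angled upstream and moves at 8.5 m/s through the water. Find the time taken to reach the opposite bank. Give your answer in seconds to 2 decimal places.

The component of the canoe's velocity perpendicular to the bank is 8.5 × sin 61° = 7.434 m/s.
The flow acts along the bank and has no component across it.
Time = 566 / 7.434 = 76.134 s.

76.13 s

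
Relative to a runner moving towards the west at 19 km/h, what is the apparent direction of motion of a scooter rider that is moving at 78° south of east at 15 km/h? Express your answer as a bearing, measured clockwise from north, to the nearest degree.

124°

Taking east as x and north as y: scooter rider velocity = (3.119, -14.672) km/h; runner velocity = (-19.000, 0.000) km/h.
Velocity of scooter rider relative to runner = (3.119, -14.672) − (-19.000, 0.000) = (22.119, -14.672) km/h.
Bearing = atan2(22.12, -14.67) = 123.56° clockwise from north.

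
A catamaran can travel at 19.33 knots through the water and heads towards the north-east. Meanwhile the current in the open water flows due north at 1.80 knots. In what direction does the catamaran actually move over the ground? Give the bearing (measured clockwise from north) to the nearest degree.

041°

Taking east as x and north as y: velocity relative to the water = (13.668, 13.668) knots; the water relative to ground = (0.000, 1.800) knots.
Velocity relative to ground = (13.668, 13.668) + (0.000, 1.800) = (13.668, 15.468) knots.
Bearing = atan2(13.67, 15.47) = 41.46° clockwise from north.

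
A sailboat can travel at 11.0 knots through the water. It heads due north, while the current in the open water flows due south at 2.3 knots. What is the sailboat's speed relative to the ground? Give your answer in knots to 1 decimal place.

8.7 knots

Taking east as x and north as y: velocity relative to the water = (0.000, 11.000) knots; the water relative to ground = (0.000, -2.300) knots.
Velocity relative to ground = (0.000, 11.000) + (0.000, -2.300) = (0.000, 8.700) knots.
Speed = |(0.000, 8.700)| = 8.700 knots.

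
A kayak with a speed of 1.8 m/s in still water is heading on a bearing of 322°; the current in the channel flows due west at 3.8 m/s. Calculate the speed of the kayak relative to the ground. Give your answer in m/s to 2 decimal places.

Taking east as x and north as y: velocity relative to the water = (-1.108, 1.418) m/s; the water relative to ground = (-3.800, 0.000) m/s.
Velocity relative to ground = (-1.108, 1.418) + (-3.800, 0.000) = (-4.908, 1.418) m/s.
Speed = |(-4.908, 1.418)| = 5.109 m/s.

5.11 m/s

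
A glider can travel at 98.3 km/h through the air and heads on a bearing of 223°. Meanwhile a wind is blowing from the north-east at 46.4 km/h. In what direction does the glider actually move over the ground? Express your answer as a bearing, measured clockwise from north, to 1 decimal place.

Taking east as x and north as y: velocity relative to the air = (-67.040, -71.892) km/h; the air relative to ground = (-32.810, -32.810) km/h.
Velocity relative to ground = (-67.040, -71.892) + (-32.810, -32.810) = (-99.850, -104.702) km/h.
Bearing = atan2(-99.85, -104.70) = 223.64° clockwise from north.

223.6°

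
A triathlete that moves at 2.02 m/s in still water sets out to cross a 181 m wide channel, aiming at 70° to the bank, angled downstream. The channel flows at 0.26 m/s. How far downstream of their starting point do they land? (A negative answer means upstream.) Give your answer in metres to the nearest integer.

91 m

Perpendicular speed = 1.898 m/s; crossing time = 181 / 1.898 = 95.355 s.
Net downstream speed = 0.951 m/s.
Drift = 0.951 × 95.355 = 90.671 m (downstream).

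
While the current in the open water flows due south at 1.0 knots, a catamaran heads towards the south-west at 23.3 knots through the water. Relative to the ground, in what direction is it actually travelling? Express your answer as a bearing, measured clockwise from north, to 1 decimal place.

Taking east as x and north as y: velocity relative to the water = (-16.476, -16.476) knots; the water relative to ground = (0.000, -1.000) knots.
Velocity relative to ground = (-16.476, -16.476) + (0.000, -1.000) = (-16.476, -17.476) knots.
Bearing = atan2(-16.48, -17.48) = 223.31° clockwise from north.

223.3°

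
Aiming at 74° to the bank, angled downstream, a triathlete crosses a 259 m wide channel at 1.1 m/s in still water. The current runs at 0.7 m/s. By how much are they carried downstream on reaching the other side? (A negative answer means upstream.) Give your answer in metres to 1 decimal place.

Perpendicular speed = 1.057 m/s; crossing time = 259 / 1.057 = 244.943 s.
Net downstream speed = 1.003 m/s.
Drift = 1.003 × 244.943 = 245.727 m (downstream).

245.7 m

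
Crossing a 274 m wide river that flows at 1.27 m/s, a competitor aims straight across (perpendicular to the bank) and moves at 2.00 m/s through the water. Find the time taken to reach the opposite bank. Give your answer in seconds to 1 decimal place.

137.0 s

The component of the competitor's velocity perpendicular to the bank is 2.00 m/s.
The flow acts along the bank and has no component across it.
Time = 274 / 2.000 = 137.000 s.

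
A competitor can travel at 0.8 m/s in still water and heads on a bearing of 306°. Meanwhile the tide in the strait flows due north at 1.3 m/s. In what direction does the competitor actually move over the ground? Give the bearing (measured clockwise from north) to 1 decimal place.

Taking east as x and north as y: velocity relative to the water = (-0.647, 0.470) m/s; the water relative to ground = (0.000, 1.300) m/s.
Velocity relative to ground = (-0.647, 0.470) + (0.000, 1.300) = (-0.647, 1.770) m/s.
Bearing = atan2(-0.65, 1.77) = 339.92° clockwise from north.

339.9°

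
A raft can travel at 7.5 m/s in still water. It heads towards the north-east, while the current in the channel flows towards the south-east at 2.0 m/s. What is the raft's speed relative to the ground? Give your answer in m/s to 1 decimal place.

Taking east as x and north as y: velocity relative to the water = (5.303, 5.303) m/s; the water relative to ground = (1.414, -1.414) m/s.
Velocity relative to ground = (5.303, 5.303) + (1.414, -1.414) = (6.718, 3.889) m/s.
Speed = |(6.718, 3.889)| = 7.762 m/s.

7.8 m/s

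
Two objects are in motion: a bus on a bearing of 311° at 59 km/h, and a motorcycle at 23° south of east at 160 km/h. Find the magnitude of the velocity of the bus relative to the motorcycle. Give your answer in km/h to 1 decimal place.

216.9 km/h

Taking east as x and north as y: bus velocity = (-44.528, 38.707) km/h; motorcycle velocity = (147.281, -62.517) km/h.
Velocity of bus relative to motorcycle = (-44.528, 38.707) − (147.281, -62.517) = (-191.809, 101.224) km/h.
Magnitude = |(-191.809, 101.224)| = 216.880 km/h.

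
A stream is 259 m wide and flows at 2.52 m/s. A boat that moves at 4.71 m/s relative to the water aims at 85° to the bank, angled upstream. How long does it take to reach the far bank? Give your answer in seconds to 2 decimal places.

The component of the boat's velocity perpendicular to the bank is 4.71 × sin 85° = 4.692 m/s.
Only the cross-stream component determines the crossing time; the current contributes nothing perpendicular to the bank.
Time = 259 / 4.692 = 55.199 s.

55.20 s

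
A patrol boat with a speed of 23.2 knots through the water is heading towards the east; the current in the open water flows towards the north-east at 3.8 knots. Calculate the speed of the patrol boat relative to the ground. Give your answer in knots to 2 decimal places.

Taking east as x and north as y: velocity relative to the water = (23.200, 0.000) knots; the water relative to ground = (2.687, 2.687) knots.
Velocity relative to ground = (23.200, 0.000) + (2.687, 2.687) = (25.887, 2.687) knots.
Speed = |(25.887, 2.687)| = 26.026 knots.

26.03 knots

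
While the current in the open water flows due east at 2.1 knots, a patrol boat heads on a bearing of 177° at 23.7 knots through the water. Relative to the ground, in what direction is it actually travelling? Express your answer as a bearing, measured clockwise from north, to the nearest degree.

Taking east as x and north as y: velocity relative to the water = (1.240, -23.668) knots; the water relative to ground = (2.100, 0.000) knots.
Velocity relative to ground = (1.240, -23.668) + (2.100, 0.000) = (3.340, -23.668) knots.
Bearing = atan2(3.34, -23.67) = 171.97° clockwise from north.

172°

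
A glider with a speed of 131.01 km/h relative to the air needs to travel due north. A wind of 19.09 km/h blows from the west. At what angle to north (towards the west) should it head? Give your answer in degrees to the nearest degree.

8°

The wind pushes perpendicular to the desired track; the heading must have a component into the wind equal to 19.09 km/h: 131.01 sin θ = 19.09.
sin θ = 0.1457, so θ = 8.379°.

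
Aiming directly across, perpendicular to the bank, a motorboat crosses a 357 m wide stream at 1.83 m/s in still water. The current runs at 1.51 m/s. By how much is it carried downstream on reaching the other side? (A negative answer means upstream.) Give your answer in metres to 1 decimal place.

Perpendicular speed = 1.830 m/s; crossing time = 357 / 1.830 = 195.082 s.
Net downstream speed = 1.510 m/s.
Drift = 1.510 × 195.082 = 294.574 m (downstream).

294.6 m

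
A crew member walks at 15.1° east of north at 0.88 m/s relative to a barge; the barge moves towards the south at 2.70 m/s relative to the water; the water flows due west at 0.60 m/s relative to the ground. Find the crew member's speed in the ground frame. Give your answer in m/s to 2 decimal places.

1.89 m/s

In east/north components (m/s): crew member relative to barge = (0.229, 0.850); barge relative to water = (0.000, -2.700); water relative to ground = (-0.600, 0.000).
Sum = (-0.371, -1.850) m/s.
Speed = |(-0.371, -1.850)| = 1.887 m/s.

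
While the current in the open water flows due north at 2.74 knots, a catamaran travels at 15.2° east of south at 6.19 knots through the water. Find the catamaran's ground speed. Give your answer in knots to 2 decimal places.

Taking east as x and north as y: velocity relative to the water = (1.623, -5.973) knots; the water relative to ground = (0.000, 2.740) knots.
Velocity relative to ground = (1.623, -5.973) + (0.000, 2.740) = (1.623, -3.233) knots.
Speed = |(1.623, -3.233)| = 3.618 knots.

3.62 knots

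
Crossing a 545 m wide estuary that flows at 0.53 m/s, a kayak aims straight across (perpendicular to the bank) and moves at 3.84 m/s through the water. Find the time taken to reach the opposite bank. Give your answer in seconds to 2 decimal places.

The component of the kayak's velocity perpendicular to the bank is 3.84 m/s.
Only the cross-stream component determines the crossing time; the current contributes nothing perpendicular to the bank.
Time = 545 / 3.840 = 141.927 s.

141.93 s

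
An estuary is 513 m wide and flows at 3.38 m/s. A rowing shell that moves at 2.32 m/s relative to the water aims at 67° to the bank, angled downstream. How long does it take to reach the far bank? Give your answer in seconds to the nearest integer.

The component of the rowing shell's velocity perpendicular to the bank is 2.32 × sin 67° = 2.136 m/s.
The flow acts along the bank and has no component across it.
Time = 513 / 2.136 = 240.217 s.

240 s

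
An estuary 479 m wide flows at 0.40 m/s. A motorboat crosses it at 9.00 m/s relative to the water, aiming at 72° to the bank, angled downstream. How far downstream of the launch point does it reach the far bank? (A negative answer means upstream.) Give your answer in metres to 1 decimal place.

Perpendicular speed = 8.560 m/s; crossing time = 479 / 8.560 = 55.961 s.
Net downstream speed = 3.181 m/s.
Drift = 3.181 × 55.961 = 178.021 m (downstream).

178.0 m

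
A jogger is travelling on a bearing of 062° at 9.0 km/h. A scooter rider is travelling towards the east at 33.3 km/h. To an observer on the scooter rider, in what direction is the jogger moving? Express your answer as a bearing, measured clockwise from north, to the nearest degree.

Taking east as x and north as y: jogger velocity = (7.947, 4.225) km/h; scooter rider velocity = (33.300, 0.000) km/h.
Velocity of jogger relative to scooter rider = (7.947, 4.225) − (33.300, 0.000) = (-25.353, 4.225) km/h.
Bearing = atan2(-25.35, 4.23) = 279.46° clockwise from north.

279°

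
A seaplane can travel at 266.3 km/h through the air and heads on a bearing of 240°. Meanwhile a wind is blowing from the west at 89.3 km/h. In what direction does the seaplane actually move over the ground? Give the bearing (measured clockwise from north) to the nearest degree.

Taking east as x and north as y: velocity relative to the air = (-230.623, -133.150) km/h; the air relative to ground = (89.300, 0.000) km/h.
Velocity relative to ground = (-230.623, -133.150) + (89.300, 0.000) = (-141.323, -133.150) km/h.
Bearing = atan2(-141.32, -133.15) = 226.71° clockwise from north.

227°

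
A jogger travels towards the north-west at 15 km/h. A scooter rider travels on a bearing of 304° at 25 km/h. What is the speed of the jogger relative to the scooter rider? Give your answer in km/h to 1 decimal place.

Taking east as x and north as y: jogger velocity = (-10.607, 10.607) km/h; scooter rider velocity = (-20.726, 13.980) km/h.
Velocity of jogger relative to scooter rider = (-10.607, 10.607) − (-20.726, 13.980) = (10.119, -3.373) km/h.
Magnitude = |(10.119, -3.373)| = 10.667 km/h.

10.7 km/h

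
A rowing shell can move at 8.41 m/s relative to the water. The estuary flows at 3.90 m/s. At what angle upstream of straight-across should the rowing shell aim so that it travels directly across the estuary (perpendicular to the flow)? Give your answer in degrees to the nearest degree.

To cancel the current, the upstream component of the rowing shell's velocity must equal the flow: 8.41 sin θ = 3.90.
sin θ = 3.90 / 8.41 = 0.4637.
θ = arcsin(0.4637) = 27.628°.

28°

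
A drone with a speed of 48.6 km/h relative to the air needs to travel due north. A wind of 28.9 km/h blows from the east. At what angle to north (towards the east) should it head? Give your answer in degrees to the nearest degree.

The wind pushes perpendicular to the desired track; the heading must have a component into the wind equal to 28.9 km/h: 48.6 sin θ = 28.9.
sin θ = 0.5947, so θ = 36.488°.

36°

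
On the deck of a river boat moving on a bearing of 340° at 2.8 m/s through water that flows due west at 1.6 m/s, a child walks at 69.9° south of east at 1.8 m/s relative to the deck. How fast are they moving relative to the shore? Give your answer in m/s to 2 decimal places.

In east/north components (m/s): child relative to river boat = (0.619, -1.690); river boat relative to water = (-0.958, 2.631); water relative to ground = (-1.600, 0.000).
Sum = (-1.939, 0.941) m/s.
Speed = |(-1.939, 0.941)| = 2.155 m/s.

2.16 m/s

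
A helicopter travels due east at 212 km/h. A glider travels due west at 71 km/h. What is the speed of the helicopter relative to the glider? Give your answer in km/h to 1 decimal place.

Taking east as x and north as y: helicopter velocity = (212.000, 0.000) km/h; glider velocity = (-71.000, 0.000) km/h.
Velocity of helicopter relative to glider = (212.000, 0.000) − (-71.000, 0.000) = (283.000, 0.000) km/h.
Magnitude = |(283.000, 0.000)| = 283.000 km/h.

283.0 km/h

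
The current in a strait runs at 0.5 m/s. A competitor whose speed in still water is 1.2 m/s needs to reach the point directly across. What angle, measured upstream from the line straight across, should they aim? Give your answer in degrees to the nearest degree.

25°

To cancel the current, the upstream component of the competitor's velocity must equal the flow: 1.2 sin θ = 0.5.
sin θ = 0.5 / 1.2 = 0.4167.
θ = arcsin(0.4167) = 24.624°.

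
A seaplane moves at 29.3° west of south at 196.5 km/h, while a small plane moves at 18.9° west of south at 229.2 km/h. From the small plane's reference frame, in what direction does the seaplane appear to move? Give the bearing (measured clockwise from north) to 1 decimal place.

Taking east as x and north as y: seaplane velocity = (-96.164, -171.362) km/h; small plane velocity = (-74.242, -216.843) km/h.
Velocity of seaplane relative to small plane = (-96.164, -171.362) − (-74.242, -216.843) = (-21.922, 45.481) km/h.
Bearing = atan2(-21.92, 45.48) = 334.27° clockwise from north.

334.3°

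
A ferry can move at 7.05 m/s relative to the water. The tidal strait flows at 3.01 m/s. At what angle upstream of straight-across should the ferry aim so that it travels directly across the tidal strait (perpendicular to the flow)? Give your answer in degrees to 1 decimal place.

25.3°

To cancel the current, the upstream component of the ferry's velocity must equal the flow: 7.05 sin θ = 3.01.
sin θ = 3.01 / 7.05 = 0.4270.
θ = arcsin(0.4270) = 25.274°.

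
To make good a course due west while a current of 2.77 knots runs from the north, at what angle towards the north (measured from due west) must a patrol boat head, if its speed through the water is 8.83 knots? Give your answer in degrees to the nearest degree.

The current pushes perpendicular to the desired track; the heading must have a component into the current equal to 2.77 knots: 8.83 sin θ = 2.77.
sin θ = 0.3137, so θ = 18.283°.

18°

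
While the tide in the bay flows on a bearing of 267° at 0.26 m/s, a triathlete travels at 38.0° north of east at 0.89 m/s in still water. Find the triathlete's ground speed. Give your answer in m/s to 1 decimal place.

0.7 m/s

Taking east as x and north as y: velocity relative to the water = (0.701, 0.548) m/s; the water relative to ground = (-0.260, -0.014) m/s.
Velocity relative to ground = (0.701, 0.548) + (-0.260, -0.014) = (0.442, 0.534) m/s.
Speed = |(0.442, 0.534)| = 0.693 m/s.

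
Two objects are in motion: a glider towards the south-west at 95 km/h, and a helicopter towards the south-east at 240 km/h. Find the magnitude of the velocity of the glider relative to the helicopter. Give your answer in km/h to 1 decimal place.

Taking east as x and north as y: glider velocity = (-67.175, -67.175) km/h; helicopter velocity = (169.706, -169.706) km/h.
Velocity of glider relative to helicopter = (-67.175, -67.175) − (169.706, -169.706) = (-236.881, 102.530) km/h.
Magnitude = |(-236.881, 102.530)| = 258.118 km/h.

258.1 km/h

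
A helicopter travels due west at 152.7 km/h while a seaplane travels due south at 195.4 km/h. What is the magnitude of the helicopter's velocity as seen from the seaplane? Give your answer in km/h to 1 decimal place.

248.0 km/h

Taking east as x and north as y: helicopter velocity = (-152.700, 0.000) km/h; seaplane velocity = (0.000, -195.400) km/h.
Velocity of helicopter relative to seaplane = (-152.700, 0.000) − (0.000, -195.400) = (-152.700, 195.400) km/h.
Magnitude = |(-152.700, 195.400)| = 247.989 km/h.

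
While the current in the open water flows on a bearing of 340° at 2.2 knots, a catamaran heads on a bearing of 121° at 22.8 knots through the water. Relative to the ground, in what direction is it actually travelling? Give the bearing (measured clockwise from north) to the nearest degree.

117°

Taking east as x and north as y: velocity relative to the water = (19.543, -11.743) knots; the water relative to ground = (-0.752, 2.067) knots.
Velocity relative to ground = (19.543, -11.743) + (-0.752, 2.067) = (18.791, -9.676) knots.
Bearing = atan2(18.79, -9.68) = 117.24° clockwise from north.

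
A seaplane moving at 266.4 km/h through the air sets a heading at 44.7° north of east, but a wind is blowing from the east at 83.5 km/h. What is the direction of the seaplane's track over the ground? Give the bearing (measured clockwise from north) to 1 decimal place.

029.5°

Taking east as x and north as y: velocity relative to the air = (189.357, 187.384) km/h; the air relative to ground = (-83.500, 0.000) km/h.
Velocity relative to ground = (189.357, 187.384) + (-83.500, 0.000) = (105.857, 187.384) km/h.
Bearing = atan2(105.86, 187.38) = 29.46° clockwise from north.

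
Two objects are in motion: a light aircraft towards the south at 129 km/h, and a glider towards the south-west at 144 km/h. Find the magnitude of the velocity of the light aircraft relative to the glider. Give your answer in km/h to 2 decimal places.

Taking east as x and north as y: light aircraft velocity = (0.000, -129.000) km/h; glider velocity = (-101.823, -101.823) km/h.
Velocity of light aircraft relative to glider = (0.000, -129.000) − (-101.823, -101.823) = (101.823, -27.177) km/h.
Magnitude = |(101.823, -27.177)| = 105.388 km/h.

105.39 km/h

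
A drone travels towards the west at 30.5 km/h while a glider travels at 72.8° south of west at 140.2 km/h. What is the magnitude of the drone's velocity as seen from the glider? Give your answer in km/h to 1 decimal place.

134.4 km/h

Taking east as x and north as y: drone velocity = (-30.500, 0.000) km/h; glider velocity = (-41.458, -133.930) km/h.
Velocity of drone relative to glider = (-30.500, 0.000) − (-41.458, -133.930) = (10.958, 133.930) km/h.
Magnitude = |(10.958, 133.930)| = 134.378 km/h.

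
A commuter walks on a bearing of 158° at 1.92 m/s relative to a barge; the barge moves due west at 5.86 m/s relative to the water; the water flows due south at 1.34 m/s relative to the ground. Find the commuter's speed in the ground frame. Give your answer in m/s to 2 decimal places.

6.01 m/s

In east/north components (m/s): commuter relative to barge = (0.719, -1.780); barge relative to water = (-5.860, 0.000); water relative to ground = (0.000, -1.340).
Sum = (-5.141, -3.120) m/s.
Speed = |(-5.141, -3.120)| = 6.014 m/s.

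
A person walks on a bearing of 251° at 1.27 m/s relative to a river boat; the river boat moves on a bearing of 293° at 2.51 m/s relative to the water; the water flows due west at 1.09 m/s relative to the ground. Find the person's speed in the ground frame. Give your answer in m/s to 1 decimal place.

4.6 m/s

In east/north components (m/s): person relative to river boat = (-1.201, -0.413); river boat relative to water = (-2.310, 0.981); water relative to ground = (-1.090, 0.000).
Sum = (-4.601, 0.567) m/s.
Speed = |(-4.601, 0.567)| = 4.636 m/s.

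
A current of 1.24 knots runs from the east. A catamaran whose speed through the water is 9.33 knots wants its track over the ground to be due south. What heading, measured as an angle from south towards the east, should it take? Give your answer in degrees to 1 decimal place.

7.6°

The current pushes perpendicular to the desired track; the heading must have a component into the current equal to 1.24 knots: 9.33 sin θ = 1.24.
sin θ = 0.1329, so θ = 7.637°.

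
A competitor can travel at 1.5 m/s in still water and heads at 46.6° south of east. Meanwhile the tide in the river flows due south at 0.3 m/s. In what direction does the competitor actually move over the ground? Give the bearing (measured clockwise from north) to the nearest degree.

143°

Taking east as x and north as y: velocity relative to the water = (1.031, -1.090) m/s; the water relative to ground = (0.000, -0.300) m/s.
Velocity relative to ground = (1.031, -1.090) + (0.000, -0.300) = (1.031, -1.390) m/s.
Bearing = atan2(1.03, -1.39) = 143.44° clockwise from north.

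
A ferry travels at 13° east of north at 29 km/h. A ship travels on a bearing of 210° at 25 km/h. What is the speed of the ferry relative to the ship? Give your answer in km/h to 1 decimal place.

53.4 km/h

Taking east as x and north as y: ferry velocity = (6.524, 28.257) km/h; ship velocity = (-12.500, -21.651) km/h.
Velocity of ferry relative to ship = (6.524, 28.257) − (-12.500, -21.651) = (19.024, 49.907) km/h.
Magnitude = |(19.024, 49.907)| = 53.410 km/h.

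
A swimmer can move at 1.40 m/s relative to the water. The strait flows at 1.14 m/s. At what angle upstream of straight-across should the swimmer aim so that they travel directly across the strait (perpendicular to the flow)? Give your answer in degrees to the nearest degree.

To cancel the current, the upstream component of the swimmer's velocity must equal the flow: 1.40 sin θ = 1.14.
sin θ = 1.14 / 1.40 = 0.8143.
θ = arcsin(0.8143) = 54.517°.

55°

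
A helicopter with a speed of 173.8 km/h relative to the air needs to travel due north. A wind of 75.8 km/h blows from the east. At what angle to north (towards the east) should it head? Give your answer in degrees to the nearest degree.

26°

The wind pushes perpendicular to the desired track; the heading must have a component into the wind equal to 75.8 km/h: 173.8 sin θ = 75.8.
sin θ = 0.4361, so θ = 25.857°.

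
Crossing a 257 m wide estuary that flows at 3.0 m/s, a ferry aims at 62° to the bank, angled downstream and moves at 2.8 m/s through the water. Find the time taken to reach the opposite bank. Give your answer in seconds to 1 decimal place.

The component of the ferry's velocity perpendicular to the bank is 2.8 × sin 62° = 2.472 m/s.
The current is parallel to the bank, so it does not affect the crossing time.
Time = 257 / 2.472 = 103.954 s.

104.0 s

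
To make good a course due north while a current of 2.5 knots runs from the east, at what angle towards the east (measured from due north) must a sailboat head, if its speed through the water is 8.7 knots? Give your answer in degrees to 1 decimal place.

The current pushes perpendicular to the desired track; the heading must have a component into the current equal to 2.5 knots: 8.7 sin θ = 2.5.
sin θ = 0.2874, so θ = 16.700°.

16.7°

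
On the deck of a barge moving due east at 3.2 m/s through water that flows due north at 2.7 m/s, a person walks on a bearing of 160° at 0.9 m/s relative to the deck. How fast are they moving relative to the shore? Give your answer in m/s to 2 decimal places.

In east/north components (m/s): person relative to barge = (0.308, -0.846); barge relative to water = (3.200, 0.000); water relative to ground = (0.000, 2.700).
Sum = (3.508, 1.854) m/s.
Speed = |(3.508, 1.854)| = 3.968 m/s.

3.97 m/s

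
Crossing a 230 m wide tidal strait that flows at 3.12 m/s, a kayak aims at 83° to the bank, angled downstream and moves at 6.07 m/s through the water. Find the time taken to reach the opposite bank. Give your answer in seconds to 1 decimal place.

38.2 s

The component of the kayak's velocity perpendicular to the bank is 6.07 × sin 83° = 6.025 m/s.
Only the cross-stream component determines the crossing time; the current contributes nothing perpendicular to the bank.
Time = 230 / 6.025 = 38.176 s.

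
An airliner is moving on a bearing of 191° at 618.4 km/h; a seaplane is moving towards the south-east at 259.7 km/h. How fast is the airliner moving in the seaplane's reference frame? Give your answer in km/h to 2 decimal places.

Taking east as x and north as y: airliner velocity = (-117.996, -607.038) km/h; seaplane velocity = (183.636, -183.636) km/h.
Velocity of airliner relative to seaplane = (-117.996, -607.038) − (183.636, -183.636) = (-301.632, -423.403) km/h.
Magnitude = |(-301.632, -423.403)| = 519.857 km/h.

519.86 km/h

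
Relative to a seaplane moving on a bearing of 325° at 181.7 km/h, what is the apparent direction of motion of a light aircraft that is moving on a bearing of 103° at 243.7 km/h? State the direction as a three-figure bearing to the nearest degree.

121°

Taking east as x and north as y: light aircraft velocity = (237.454, -54.821) km/h; seaplane velocity = (-104.219, 148.840) km/h.
Velocity of light aircraft relative to seaplane = (237.454, -54.821) − (-104.219, 148.840) = (341.673, -203.660) km/h.
Bearing = atan2(341.67, -203.66) = 120.80° clockwise from north.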